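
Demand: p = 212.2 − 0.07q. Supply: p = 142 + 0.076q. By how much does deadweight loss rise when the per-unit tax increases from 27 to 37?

2191.78

Competitive equilibrium: 212.2 − 0.07q = 142 + 0.076q → q* = 480.8219, p* = 178.5425.
For a per-unit tax t: Δq = t/0.146, so DWL = ½·t·(t/0.146) = t²/0.292.
At t = 27: DWL = 2496.575. At t = 37: DWL = 4688.356.
Increase = 4688.356 − 2496.575 = 2191.78.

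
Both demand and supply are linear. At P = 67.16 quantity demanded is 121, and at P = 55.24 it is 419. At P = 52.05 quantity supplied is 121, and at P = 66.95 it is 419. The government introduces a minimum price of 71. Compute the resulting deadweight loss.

3133.68

Demand slope = (55.24 − 67.16)/(419 − 121) = −0.04, so P = 72 − 0.04Q.
Supply slope = (66.95 − 52.05)/(419 − 121) = 0.05, so P = 46 + 0.05Q.
Competitive equilibrium: 72 − 0.04Q = 46 + 0.05Q → Q* = 288.8889, P* = 60.4444.
At the floor P = 71, quantity demanded = (72 − 71)/0.04 = 25.
Sellers' marginal cost at Q' = 25: 46 + 0.05·25 = 47.25.
ΔQ = 288.8889 − 25 = 263.8889; wedge = 71 − 47.25 = 23.75.
The triangle = ½ × 263.8889 × 23.75 = 3133.68.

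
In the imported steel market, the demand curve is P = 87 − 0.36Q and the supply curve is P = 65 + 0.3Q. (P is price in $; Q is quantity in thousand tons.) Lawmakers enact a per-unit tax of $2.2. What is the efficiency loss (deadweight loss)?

$3.67 thousand

Competitive equilibrium: 87 − 0.36Q = 65 + 0.3Q → Q* = 33.3333, P* = 75.
With the tax, the buyer price exceeds the seller price by 2.2: (87 − 0.36Q) − (65 + 0.3Q) = 2.2 → Q' = 30.
ΔQ = 33.3333 − 30 = 3.3333; the wedge equals the tax, 2.2.
DWL = ½ × 3.3333 × 2.2 = $3.67 thousand.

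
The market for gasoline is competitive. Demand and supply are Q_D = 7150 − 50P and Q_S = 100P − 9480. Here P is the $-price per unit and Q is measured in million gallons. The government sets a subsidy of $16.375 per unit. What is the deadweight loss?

$4469.01 million

In inverse form: demand P = 143 − 0.02Q, supply P = 94.8 + 0.01Q.
Competitive equilibrium: 143 − 0.02Q = 94.8 + 0.01Q → Q* = 1606.6667, P* = 110.8667.
The subsidy lowers effective supply by 16.375: P = 78.425 + 0.01Q.
New quantity: 143 − 0.02Q = 78.425 + 0.01Q → Q' = 2152.5.
Overproduction ΔQ = 2152.5 − 1606.6667 = 545.8333; wedge = subsidy = 16.375.
Welfare loss = ½ × 545.8333 × 16.375 = $4469.01 million.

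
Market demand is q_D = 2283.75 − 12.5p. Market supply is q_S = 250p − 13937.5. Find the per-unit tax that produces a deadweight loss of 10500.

In inverse form: demand p = 182.7 − 0.08q, supply p = 55.75 + 0.004q.
Competitive equilibrium: 182.7 − 0.08q = 55.75 + 0.004q → q* = 1511.3095, p* = 61.7952.
A tax t gives Δq = t/0.084 and wedge t, so DWL = t²/0.168.
t²/0.168 = 10500 → t² = 1764 → t = 42.

42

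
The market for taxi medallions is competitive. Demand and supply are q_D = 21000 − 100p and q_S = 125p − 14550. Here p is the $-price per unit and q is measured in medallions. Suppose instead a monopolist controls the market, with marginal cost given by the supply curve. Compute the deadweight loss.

In inverse form: demand p = 210 − 0.01q, supply p = 116.4 + 0.008q.
Competitive equilibrium: 210 − 0.01q = 116.4 + 0.008q → q* = 5200, p* = 158.
Marginal revenue: MR = 210 − 0.02q. Set MR = MC: 210 − 0.02q = 116.4 + 0.008q → q_m = 3342.85714.
Price p_m = 210 − 0.01·3342.85714 = 176.57143; MC(q_m) = 116.4 + 0.008·3342.85714 = 143.14286.
Competitive q* = 5200, so Δq = 1857.14286; wedge = 176.57143 − 143.14286 = 33.42857.
Deadweight loss = ½ × 1857.14286 × 33.42857 = $31040.82.

$31040.82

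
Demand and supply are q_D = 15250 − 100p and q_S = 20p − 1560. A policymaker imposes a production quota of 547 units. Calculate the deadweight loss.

14476.85

In inverse form: demand p = 152.5 − 0.01q, supply p = 78 + 0.05q.
Competitive equilibrium: 152.5 − 0.01q = 78 + 0.05q → q* = 1241.6667, p* = 140.0833.
At q = 547: demand price = 152.5 − 0.01·547 = 147.03; supply price = 78 + 0.05·547 = 105.35.
Δq = 1241.6667 − 547 = 694.6667; wedge = 147.03 − 105.35 = 41.68.
DWL = ½ × 694.6667 × 41.68 = 14476.85.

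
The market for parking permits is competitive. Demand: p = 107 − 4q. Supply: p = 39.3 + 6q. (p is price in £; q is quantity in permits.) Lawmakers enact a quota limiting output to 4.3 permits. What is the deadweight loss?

Competitive equilibrium: 107 − 4q = 39.3 + 6q → q* = 6.77, p* = 79.92.
At q = 4.3: demand price = 107 − 4·4.3 = 89.8; supply price = 39.3 + 6·4.3 = 65.1.
Δq = 6.77 − 4.3 = 2.47; wedge = 89.8 − 65.1 = 24.7.
Welfare loss = ½ × 2.47 × 24.7 = £30.50.

£30.50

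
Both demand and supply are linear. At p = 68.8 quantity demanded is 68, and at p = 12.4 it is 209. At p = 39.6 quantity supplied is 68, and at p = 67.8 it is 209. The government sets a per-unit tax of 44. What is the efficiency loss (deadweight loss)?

Demand slope = (12.4 − 68.8)/(209 − 68) = −0.4, so p = 96 − 0.4q.
Supply slope = (67.8 − 39.6)/(209 − 68) = 0.2, so p = 26 + 0.2q.
Competitive equilibrium: 96 − 0.4q = 26 + 0.2q → q* = 116.6667, p* = 49.3333.
With the tax, the buyer price exceeds the seller price by 44: (96 − 0.4q) − (26 + 0.2q) = 44 → q' = 43.3333.
Δq = 116.6667 − 43.3333 = 73.3334; the wedge equals the tax, 44.
Deadweight loss = ½ × 73.3334 × 44 = 1613.33.

1613.33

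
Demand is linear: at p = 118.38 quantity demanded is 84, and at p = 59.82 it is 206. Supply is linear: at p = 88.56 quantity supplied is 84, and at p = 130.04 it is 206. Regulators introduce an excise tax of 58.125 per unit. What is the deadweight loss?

Demand slope = (59.82 − 118.38)/(206 − 84) = −0.48, so p = 158.7 − 0.48q.
Supply slope = (130.04 − 88.56)/(206 − 84) = 0.34, so p = 60 + 0.34q.
Competitive equilibrium: 158.7 − 0.48q = 60 + 0.34q → q* = 120.3659, p* = 100.9244.
With the tax, the buyer price exceeds the seller price by 58.125: (158.7 − 0.48q) − (60 + 0.34q) = 58.125 → q' = 49.4817.
Δq = 120.3659 − 49.4817 = 70.8842; the wedge equals the tax, 58.125.
The triangle = ½ × 70.8842 × 58.125 = 2060.07.

2060.07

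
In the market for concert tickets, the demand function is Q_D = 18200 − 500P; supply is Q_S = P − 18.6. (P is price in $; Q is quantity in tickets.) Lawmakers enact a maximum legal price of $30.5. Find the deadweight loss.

$17.23

In inverse form: demand P = 36.4 − 0.002Q, supply P = 18.6 + Q.
Competitive equilibrium: 36.4 − 0.002Q = 18.6 + Q → Q* = 17.7645, P* = 36.3645.
At the ceiling P = 30.5, quantity supplied = (30.5 − 18.6)/1 = 11.9.
Willingness to pay at Q' = 11.9: 36.4 − 0.002·11.9 = 36.3762.
ΔQ = 17.7645 − 11.9 = 5.8645; wedge = 36.3762 − 30.5 = 5.8762.
Welfare loss = ½ × 5.8645 × 5.8762 = $17.23.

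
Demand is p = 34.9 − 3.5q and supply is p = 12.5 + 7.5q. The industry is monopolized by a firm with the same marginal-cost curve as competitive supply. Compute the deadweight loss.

Competitive equilibrium: 34.9 − 3.5q = 12.5 + 7.5q → q* = 2.0364, p* = 27.7727.
Marginal revenue: MR = 34.9 − 7q. Set MR = MC: 34.9 − 7q = 12.5 + 7.5q → q_m = 1.5448.
Price p_m = 34.9 − 3.5·1.5448 = 29.4932; MC(q_m) = 12.5 + 7.5·1.5448 = 24.086.
Competitive q* = 2.0364, so Δq = 0.4916; wedge = 29.4932 − 24.086 = 5.4072.
The triangle = ½ × 0.4916 × 5.4072 = 1.33.

1.33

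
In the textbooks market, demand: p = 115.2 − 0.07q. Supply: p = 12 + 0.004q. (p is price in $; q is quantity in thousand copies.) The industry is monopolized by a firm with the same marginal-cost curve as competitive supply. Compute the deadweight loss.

Competitive equilibrium: 115.2 − 0.07q = 12 + 0.004q → q* = 1394.59459, p* = 17.57838.
Marginal revenue: MR = 115.2 − 0.14q. Set MR = MC: 115.2 − 0.14q = 12 + 0.004q → q_m = 716.66667.
Price p_m = 115.2 − 0.07·716.66667 = 65.03333; MC(q_m) = 12 + 0.004·716.66667 = 14.86667.
Competitive q* = 1394.59459, so Δq = 677.92792; wedge = 65.03333 − 14.86667 = 50.16666.
Welfare loss = ½ × 677.92792 × 50.16666 = $17004.69 thousand.

$17004.69 thousand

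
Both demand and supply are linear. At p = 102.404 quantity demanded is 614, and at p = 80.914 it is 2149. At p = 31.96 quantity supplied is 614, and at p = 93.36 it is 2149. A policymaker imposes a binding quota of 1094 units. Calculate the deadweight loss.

18355.43

Demand slope = (80.914 − 102.404)/(2149 − 614) = −0.014, so p = 111 − 0.014q.
Supply slope = (93.36 − 31.96)/(2149 − 614) = 0.04, so p = 7.4 + 0.04q.
Competitive equilibrium: 111 − 0.014q = 7.4 + 0.04q → q* = 1918.5185, p* = 84.1407.
At q = 1094: demand price = 111 − 0.014·1094 = 95.684; supply price = 7.4 + 0.04·1094 = 51.16.
Δq = 1918.5185 − 1094 = 824.5185; wedge = 95.684 − 51.16 = 44.524.
The triangle = ½ × 824.5185 × 44.524 = 18355.43.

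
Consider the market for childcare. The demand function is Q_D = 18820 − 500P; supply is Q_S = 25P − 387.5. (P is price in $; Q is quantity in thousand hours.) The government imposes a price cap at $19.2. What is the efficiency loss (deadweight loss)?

$3967.20 thousand

In inverse form: demand P = 37.64 − 0.002Q, supply P = 15.5 + 0.04Q.
Competitive equilibrium: 37.64 − 0.002Q = 15.5 + 0.04Q → Q* = 527.1429, P* = 36.5857.
At the ceiling P = 19.2, quantity supplied = (19.2 − 15.5)/0.04 = 92.5.
Willingness to pay at Q' = 92.5: 37.64 − 0.002·92.5 = 37.455.
ΔQ = 527.1429 − 92.5 = 434.6429; wedge = 37.455 − 19.2 = 18.255.
Welfare loss = ½ × 434.6429 × 18.255 = $3967.20 thousand.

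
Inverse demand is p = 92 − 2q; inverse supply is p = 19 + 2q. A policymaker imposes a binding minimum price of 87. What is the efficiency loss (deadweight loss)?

496.125

Competitive equilibrium: 92 − 2q = 19 + 2q → q* = 18.25, p* = 55.5.
At the floor p = 87, quantity demanded = (92 − 87)/2 = 2.5.
Sellers' marginal cost at q' = 2.5: 19 + 2·2.5 = 24.
Δq = 18.25 − 2.5 = 15.75; wedge = 87 − 24 = 63.
Deadweight loss = ½ × 15.75 × 63 = 496.125.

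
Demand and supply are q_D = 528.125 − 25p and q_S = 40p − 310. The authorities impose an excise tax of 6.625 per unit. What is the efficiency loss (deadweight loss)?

337.62

In inverse form: demand p = 21.125 − 0.04q, supply p = 7.75 + 0.025q.
Competitive equilibrium: 21.125 − 0.04q = 7.75 + 0.025q → q* = 205.7692, p* = 12.8942.
With the tax, the buyer price exceeds the seller price by 6.625: (21.125 − 0.04q) − (7.75 + 0.025q) = 6.625 → q' = 103.8462.
Δq = 205.7692 − 103.8462 = 101.923; the wedge equals the tax, 6.625.
Welfare loss = ½ × 101.923 × 6.625 = 337.62.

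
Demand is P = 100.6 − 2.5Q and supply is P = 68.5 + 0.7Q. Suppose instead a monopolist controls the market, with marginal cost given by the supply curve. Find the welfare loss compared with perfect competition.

Competitive equilibrium: 100.6 − 2.5Q = 68.5 + 0.7Q → Q* = 10.0313, P* = 75.5219.
Marginal revenue: MR = 100.6 − 5Q. Set MR = MC: 100.6 − 5Q = 68.5 + 0.7Q → Q_m = 5.6316.
Price P_m = 100.6 − 2.5·5.6316 = 86.521; MC(Q_m) = 68.5 + 0.7·5.6316 = 72.4421.
Competitive Q* = 10.0313, so ΔQ = 4.3997; wedge = 86.521 − 72.4421 = 14.0789.
The triangle = ½ × 4.3997 × 14.0789 = 30.97.

30.97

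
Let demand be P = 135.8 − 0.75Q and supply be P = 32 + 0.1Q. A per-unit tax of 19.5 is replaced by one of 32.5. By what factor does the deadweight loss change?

2.778

Competitive equilibrium: 135.8 − 0.75Q = 32 + 0.1Q → Q* = 122.1176, P* = 44.2118.
For a per-unit tax t: ΔQ = t/0.85, so DWL = ½·t·(t/0.85) = t²/1.7.
At t = 19.5: DWL = 223.676. At t = 32.5: DWL = 621.324.
Ratio = (32.5/19.5)² = 2.778.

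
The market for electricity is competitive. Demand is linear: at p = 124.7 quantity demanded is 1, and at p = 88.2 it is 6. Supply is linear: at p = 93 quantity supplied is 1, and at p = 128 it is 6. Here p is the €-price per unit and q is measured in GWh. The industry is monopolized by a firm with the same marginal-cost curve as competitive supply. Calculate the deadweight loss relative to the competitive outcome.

€8.45

Demand slope = (88.2 − 124.7)/(6 − 1) = −7.3, so p = 132 − 7.3q.
Supply slope = (128 − 93)/(6 − 1) = 7, so p = 86 + 7q.
Competitive equilibrium: 132 − 7.3q = 86 + 7q → q* = 3.2168, p* = 108.5175.
Marginal revenue: MR = 132 − 14.6q. Set MR = MC: 132 − 14.6q = 86 + 7q → q_m = 2.1296.
Price p_m = 132 − 7.3·2.1296 = 116.4539; MC(q_m) = 86 + 7·2.1296 = 100.9072.
Competitive q* = 3.2168, so Δq = 1.0872; wedge = 116.4539 − 100.9072 = 15.5467.
DWL = ½ × 1.0872 × 15.5467 = €8.45.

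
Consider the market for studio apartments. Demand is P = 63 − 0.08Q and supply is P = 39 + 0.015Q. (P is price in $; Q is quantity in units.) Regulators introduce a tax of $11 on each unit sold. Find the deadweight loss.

Competitive equilibrium: 63 − 0.08Q = 39 + 0.015Q → Q* = 252.6316, P* = 42.7895.
With the tax, the buyer price exceeds the seller price by 11: (63 − 0.08Q) − (39 + 0.015Q) = 11 → Q' = 136.8421.
ΔQ = 252.6316 − 136.8421 = 115.7895; the wedge equals the tax, 11.
Deadweight loss = ½ × 115.7895 × 11 = $636.84.

$636.84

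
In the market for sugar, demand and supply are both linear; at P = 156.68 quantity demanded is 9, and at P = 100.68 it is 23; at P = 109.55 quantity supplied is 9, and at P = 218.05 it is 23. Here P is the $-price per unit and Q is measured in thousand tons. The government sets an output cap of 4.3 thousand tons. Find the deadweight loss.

Demand slope = (100.68 − 156.68)/(23 − 9) = −4, so P = 192.68 − 4Q.
Supply slope = (218.05 − 109.55)/(23 − 9) = 7.75, so P = 39.8 + 7.75Q.
Competitive equilibrium: 192.68 − 4Q = 39.8 + 7.75Q → Q* = 13.0111, P* = 140.6357.
At Q = 4.3: demand price = 192.68 − 4·4.3 = 175.48; supply price = 39.8 + 7.75·4.3 = 73.125.
ΔQ = 13.0111 − 4.3 = 8.7111; wedge = 175.48 − 73.125 = 102.355.
The triangle = ½ × 8.7111 × 102.355 = $445.81 thousand.

$445.81 thousand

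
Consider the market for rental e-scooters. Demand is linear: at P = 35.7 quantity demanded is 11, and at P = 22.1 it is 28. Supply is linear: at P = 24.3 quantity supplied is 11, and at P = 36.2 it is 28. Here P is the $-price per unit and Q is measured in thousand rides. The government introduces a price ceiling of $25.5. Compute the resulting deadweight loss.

Demand slope = (22.1 − 35.7)/(28 − 11) = −0.8, so P = 44.5 − 0.8Q.
Supply slope = (36.2 − 24.3)/(28 − 11) = 0.7, so P = 16.6 + 0.7Q.
Competitive equilibrium: 44.5 − 0.8Q = 16.6 + 0.7Q → Q* = 18.6, P* = 29.62.
At the ceiling P = 25.5, quantity supplied = (25.5 − 16.6)/0.7 = 12.7143.
Willingness to pay at Q' = 12.7143: 44.5 − 0.8·12.7143 = 34.3286.
ΔQ = 18.6 − 12.7143 = 5.8857; wedge = 34.3286 − 25.5 = 8.8286.
DWL = ½ × 5.8857 × 8.8286 = $25.98 thousand.

$25.98 thousand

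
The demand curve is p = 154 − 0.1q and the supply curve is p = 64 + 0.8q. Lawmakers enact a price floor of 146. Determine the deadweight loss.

180

Competitive equilibrium: 154 − 0.1q = 64 + 0.8q → q* = 100, p* = 144.
At the floor p = 146, quantity demanded = (154 − 146)/0.1 = 80.
Sellers' marginal cost at q' = 80: 64 + 0.8·80 = 128.
Δq = 100 − 80 = 20; wedge = 146 − 128 = 18.
Welfare loss = ½ × 20 × 18 = 180.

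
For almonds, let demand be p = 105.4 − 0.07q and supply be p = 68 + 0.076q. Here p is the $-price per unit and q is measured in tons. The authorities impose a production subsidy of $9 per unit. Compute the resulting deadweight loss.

Competitive equilibrium: 105.4 − 0.07q = 68 + 0.076q → q* = 256.1644, p* = 87.4685.
The subsidy lowers effective supply by 9: p = 59 + 0.076q.
New quantity: 105.4 − 0.07q = 59 + 0.076q → q' = 317.8082.
Overproduction Δq = 317.8082 − 256.1644 = 61.6438; wedge = subsidy = 9.
Welfare loss = ½ × 61.6438 × 9 = $277.40.

$277.40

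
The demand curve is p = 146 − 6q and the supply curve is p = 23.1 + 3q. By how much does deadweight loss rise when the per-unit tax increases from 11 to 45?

105.78

Competitive equilibrium: 146 − 6q = 23.1 + 3q → q* = 13.6556, p* = 64.0667.
For a per-unit tax t: Δq = t/9, so DWL = ½·t·(t/9) = t²/18.
At t = 11: DWL = 6.722. At t = 45: DWL = 112.5.
Increase = 112.5 − 6.722 = 105.78.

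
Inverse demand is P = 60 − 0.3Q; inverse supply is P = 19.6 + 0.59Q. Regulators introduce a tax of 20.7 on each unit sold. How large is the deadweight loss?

240.72

Competitive equilibrium: 60 − 0.3Q = 19.6 + 0.59Q → Q* = 45.39326, P* = 46.38202.
With the tax, the buyer price exceeds the seller price by 20.7: (60 − 0.3Q) − (19.6 + 0.59Q) = 20.7 → Q' = 22.13483.
ΔQ = 45.39326 − 22.13483 = 23.25843; the wedge equals the tax, 20.7.
DWL = ½ × 23.25843 × 20.7 = 240.72.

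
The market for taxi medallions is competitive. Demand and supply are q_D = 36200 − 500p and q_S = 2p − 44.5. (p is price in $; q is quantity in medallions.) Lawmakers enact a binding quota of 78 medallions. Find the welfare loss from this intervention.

In inverse form: demand p = 72.4 − 0.002q, supply p = 22.25 + 0.5q.
Competitive equilibrium: 72.4 − 0.002q = 22.25 + 0.5q → q* = 99.9004, p* = 72.2002.
At q = 78: demand price = 72.4 − 0.002·78 = 72.244; supply price = 22.25 + 0.5·78 = 61.25.
Δq = 99.9004 − 78 = 21.9004; wedge = 72.244 − 61.25 = 10.994.
DWL = ½ × 21.9004 × 10.994 = $120.39.

$120.39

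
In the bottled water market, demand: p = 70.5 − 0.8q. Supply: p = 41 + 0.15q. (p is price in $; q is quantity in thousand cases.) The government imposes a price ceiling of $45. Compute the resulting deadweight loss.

Competitive equilibrium: 70.5 − 0.8q = 41 + 0.15q → q* = 31.0526, p* = 45.6579.
At the ceiling p = 45, quantity supplied = (45 − 41)/0.15 = 26.6667.
Willingness to pay at q' = 26.6667: 70.5 − 0.8·26.6667 = 49.1666.
Δq = 31.0526 − 26.6667 = 4.3859; wedge = 49.1666 − 45 = 4.1666.
Deadweight loss = ½ × 4.3859 × 4.1666 = $9.14 thousand.

$9.14 thousand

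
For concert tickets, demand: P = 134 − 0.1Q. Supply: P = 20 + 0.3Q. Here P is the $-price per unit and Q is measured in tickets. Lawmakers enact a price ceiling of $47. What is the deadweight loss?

Competitive equilibrium: 134 − 0.1Q = 20 + 0.3Q → Q* = 285, P* = 105.5.
At the ceiling P = 47, quantity supplied = (47 − 20)/0.3 = 90.
Willingness to pay at Q' = 90: 134 − 0.1·90 = 125.
ΔQ = 285 − 90 = 195; wedge = 125 − 47 = 78.
DWL = ½ × 195 × 78 = $7605.

$7605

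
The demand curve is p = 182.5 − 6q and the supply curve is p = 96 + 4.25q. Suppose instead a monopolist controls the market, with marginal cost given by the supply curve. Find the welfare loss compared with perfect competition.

49.76

Competitive equilibrium: 182.5 − 6q = 96 + 4.25q → q* = 8.439, p* = 131.8659.
Marginal revenue: MR = 182.5 − 12q. Set MR = MC: 182.5 − 12q = 96 + 4.25q → q_m = 5.3231.
Price p_m = 182.5 − 6·5.3231 = 150.5614; MC(q_m) = 96 + 4.25·5.3231 = 118.6232.
Competitive q* = 8.439, so Δq = 3.1159; wedge = 150.5614 − 118.6232 = 31.9382.
The triangle = ½ × 3.1159 × 31.9382 = 49.76.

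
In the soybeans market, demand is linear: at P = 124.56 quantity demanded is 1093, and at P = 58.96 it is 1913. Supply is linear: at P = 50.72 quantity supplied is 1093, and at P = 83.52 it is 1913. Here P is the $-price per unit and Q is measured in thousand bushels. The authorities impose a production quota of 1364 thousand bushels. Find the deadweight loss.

$7113.93 thousand

Demand slope = (58.96 − 124.56)/(1913 − 1093) = −0.08, so P = 212 − 0.08Q.
Supply slope = (83.52 − 50.72)/(1913 − 1093) = 0.04, so P = 7 + 0.04Q.
Competitive equilibrium: 212 − 0.08Q = 7 + 0.04Q → Q* = 1708.3333, P* = 75.3333.
At Q = 1364: demand price = 212 − 0.08·1364 = 102.88; supply price = 7 + 0.04·1364 = 61.56.
ΔQ = 1708.3333 − 1364 = 344.3333; wedge = 102.88 − 61.56 = 41.32.
Deadweight loss = ½ × 344.3333 × 41.32 = $7113.93 thousand.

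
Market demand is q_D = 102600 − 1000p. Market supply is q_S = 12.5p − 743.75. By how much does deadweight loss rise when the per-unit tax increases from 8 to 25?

3462.96

In inverse form: demand p = 102.6 − 0.001q, supply p = 59.5 + 0.08q.
Competitive equilibrium: 102.6 − 0.001q = 59.5 + 0.08q → q* = 532.0988, p* = 102.0679.
For a per-unit tax t: Δq = t/0.081, so DWL = ½·t·(t/0.081) = t²/0.162.
At t = 8: DWL = 395.062. At t = 25: DWL = 3858.025.
Increase = 3858.025 − 395.062 = 3462.96.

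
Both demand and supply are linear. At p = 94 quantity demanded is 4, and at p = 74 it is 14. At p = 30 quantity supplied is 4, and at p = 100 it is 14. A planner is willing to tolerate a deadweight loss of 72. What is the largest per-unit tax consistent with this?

Demand slope = (74 − 94)/(14 − 4) = −2, so p = 102 − 2q.
Supply slope = (100 − 30)/(14 − 4) = 7, so p = 2 + 7q.
Competitive equilibrium: 102 − 2q = 2 + 7q → q* = 11.1111, p* = 79.7778.
A tax t gives Δq = t/9 and wedge t, so DWL = t²/18.
t²/18 = 72 → t² = 1296 → t = 36.

36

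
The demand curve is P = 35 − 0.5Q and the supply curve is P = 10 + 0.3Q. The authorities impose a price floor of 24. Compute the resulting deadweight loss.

34.225

Competitive equilibrium: 35 − 0.5Q = 10 + 0.3Q → Q* = 31.25, P* = 19.375.
At the floor P = 24, quantity demanded = (35 − 24)/0.5 = 22.
Sellers' marginal cost at Q' = 22: 10 + 0.3·22 = 16.6.
ΔQ = 31.25 − 22 = 9.25; wedge = 24 − 16.6 = 7.4.
Deadweight loss = ½ × 9.25 × 7.4 = 34.225.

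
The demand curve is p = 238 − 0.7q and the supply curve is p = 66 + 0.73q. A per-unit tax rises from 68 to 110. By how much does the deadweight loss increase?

2613.99

Competitive equilibrium: 238 − 0.7q = 66 + 0.73q → q* = 120.2797, p* = 153.8042.
For a per-unit tax t: Δq = t/1.43, so DWL = ½·t·(t/1.43) = t²/2.86.
At t = 68: DWL = 1616.783. At t = 110: DWL = 4230.769.
Increase = 4230.769 − 1616.783 = 2613.99.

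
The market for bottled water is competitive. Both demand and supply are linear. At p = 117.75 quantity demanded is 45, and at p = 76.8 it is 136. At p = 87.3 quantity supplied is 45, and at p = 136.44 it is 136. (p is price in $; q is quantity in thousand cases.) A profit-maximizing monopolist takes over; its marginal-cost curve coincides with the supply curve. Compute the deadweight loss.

Demand slope = (76.8 − 117.75)/(136 − 45) = −0.45, so p = 138 − 0.45q.
Supply slope = (136.44 − 87.3)/(136 − 45) = 0.54, so p = 63 + 0.54q.
Competitive equilibrium: 138 − 0.45q = 63 + 0.54q → q* = 75.7576, p* = 103.9091.
Marginal revenue: MR = 138 − 0.9q. Set MR = MC: 138 − 0.9q = 63 + 0.54q → q_m = 52.0833.
Price p_m = 138 − 0.45·52.0833 = 114.5625; MC(q_m) = 63 + 0.54·52.0833 = 91.125.
Competitive q* = 75.7576, so Δq = 23.6743; wedge = 114.5625 − 91.125 = 23.4375.
Deadweight loss = ½ × 23.6743 × 23.4375 = $277.43 thousand.

$277.43 thousand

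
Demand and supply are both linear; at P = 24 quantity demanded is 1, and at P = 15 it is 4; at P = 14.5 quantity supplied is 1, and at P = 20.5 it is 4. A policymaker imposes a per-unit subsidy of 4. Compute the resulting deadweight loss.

Demand slope = (15 − 24)/(4 − 1) = −3, so P = 27 − 3Q.
Supply slope = (20.5 − 14.5)/(4 − 1) = 2, so P = 12.5 + 2Q.
Competitive equilibrium: 27 − 3Q = 12.5 + 2Q → Q* = 2.9, P* = 18.3.
The subsidy lowers effective supply by 4: P = 8.5 + 2Q.
New quantity: 27 − 3Q = 8.5 + 2Q → Q' = 3.7.
Overproduction ΔQ = 3.7 − 2.9 = 0.8; wedge = subsidy = 4.
Welfare loss = ½ × 0.8 × 4 = 1.60.

1.60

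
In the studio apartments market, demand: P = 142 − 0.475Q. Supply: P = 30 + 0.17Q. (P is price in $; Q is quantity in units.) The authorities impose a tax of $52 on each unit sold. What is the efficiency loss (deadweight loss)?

Competitive equilibrium: 142 − 0.475Q = 30 + 0.17Q → Q* = 173.6434, P* = 59.5194.
With the tax, the buyer price exceeds the seller price by 52: (142 − 0.475Q) − (30 + 0.17Q) = 52 → Q' = 93.0233.
ΔQ = 173.6434 − 93.0233 = 80.6201; the wedge equals the tax, 52.
Deadweight loss = ½ × 80.6201 × 52 = $2096.12.

$2096.12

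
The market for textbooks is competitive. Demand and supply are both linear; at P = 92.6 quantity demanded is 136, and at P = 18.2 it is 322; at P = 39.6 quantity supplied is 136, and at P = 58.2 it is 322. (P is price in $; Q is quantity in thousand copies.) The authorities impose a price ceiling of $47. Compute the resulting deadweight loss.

Demand slope = (18.2 − 92.6)/(322 − 136) = −0.4, so P = 147 − 0.4Q.
Supply slope = (58.2 − 39.6)/(322 − 136) = 0.1, so P = 26 + 0.1Q.
Competitive equilibrium: 147 − 0.4Q = 26 + 0.1Q → Q* = 242, P* = 50.2.
At the ceiling P = 47, quantity supplied = (47 − 26)/0.1 = 210.
Willingness to pay at Q' = 210: 147 − 0.4·210 = 63.
ΔQ = 242 − 210 = 32; wedge = 63 − 47 = 16.
Welfare loss = ½ × 32 × 16 = $256 thousand.

$256 thousand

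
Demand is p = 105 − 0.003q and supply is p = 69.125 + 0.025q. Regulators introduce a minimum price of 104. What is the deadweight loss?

12579.64

Competitive equilibrium: 105 − 0.003q = 69.125 + 0.025q → q* = 1281.25, p* = 101.15625.
At the floor p = 104, quantity demanded = (105 − 104)/0.003 = 333.333333.
Sellers' marginal cost at q' = 333.333333: 69.125 + 0.025·333.333333 = 77.458333.
Δq = 1281.25 − 333.333333 = 947.916667; wedge = 104 − 77.458333 = 26.541667.
Welfare loss = ½ × 947.916667 × 26.541667 = 12579.64.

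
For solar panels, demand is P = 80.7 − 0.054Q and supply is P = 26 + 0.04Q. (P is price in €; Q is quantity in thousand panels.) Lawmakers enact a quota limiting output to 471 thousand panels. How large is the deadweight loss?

Competitive equilibrium: 80.7 − 0.054Q = 26 + 0.04Q → Q* = 581.9149, P* = 49.2766.
At Q = 471: demand price = 80.7 − 0.054·471 = 55.266; supply price = 26 + 0.04·471 = 44.84.
ΔQ = 581.9149 − 471 = 110.9149; wedge = 55.266 − 44.84 = 10.426.
Deadweight loss = ½ × 110.9149 × 10.426 = €578.20 thousand.

€578.20 thousand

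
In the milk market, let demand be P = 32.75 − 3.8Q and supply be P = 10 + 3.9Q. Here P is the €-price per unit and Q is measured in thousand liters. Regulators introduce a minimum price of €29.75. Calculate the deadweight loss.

Competitive equilibrium: 32.75 − 3.8Q = 10 + 3.9Q → Q* = 2.9545, P* = 21.5227.
At the floor P = 29.75, quantity demanded = (32.75 − 29.75)/3.8 = 0.7895.
Sellers' marginal cost at Q' = 0.7895: 10 + 3.9·0.7895 = 13.0791.
ΔQ = 2.9545 − 0.7895 = 2.165; wedge = 29.75 − 13.0791 = 16.6709.
DWL = ½ × 2.165 × 16.6709 = €18.05 thousand.

€18.05 thousand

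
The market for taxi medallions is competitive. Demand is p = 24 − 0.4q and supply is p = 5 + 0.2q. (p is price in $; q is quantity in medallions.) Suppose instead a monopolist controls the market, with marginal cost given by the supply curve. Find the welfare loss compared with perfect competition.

$48.13

Competitive equilibrium: 24 − 0.4q = 5 + 0.2q → q* = 31.6667, p* = 11.3333.
Marginal revenue: MR = 24 − 0.8q. Set MR = MC: 24 − 0.8q = 5 + 0.2q → q_m = 19.
Price p_m = 24 − 0.4·19 = 16.4; MC(q_m) = 5 + 0.2·19 = 8.8.
Competitive q* = 31.6667, so Δq = 12.6667; wedge = 16.4 − 8.8 = 7.6.
Deadweight loss = ½ × 12.6667 × 7.6 = $48.13.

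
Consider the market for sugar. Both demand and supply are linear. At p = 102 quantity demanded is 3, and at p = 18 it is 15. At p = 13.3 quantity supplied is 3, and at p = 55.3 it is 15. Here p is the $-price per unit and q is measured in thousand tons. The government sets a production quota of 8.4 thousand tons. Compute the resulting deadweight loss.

$48.76 thousand

Demand slope = (18 − 102)/(15 − 3) = −7, so p = 123 − 7q.
Supply slope = (55.3 − 13.3)/(15 − 3) = 3.5, so p = 2.8 + 3.5q.
Competitive equilibrium: 123 − 7q = 2.8 + 3.5q → q* = 11.4476, p* = 42.8667.
At q = 8.4: demand price = 123 − 7·8.4 = 64.2; supply price = 2.8 + 3.5·8.4 = 32.2.
Δq = 11.4476 − 8.4 = 3.0476; wedge = 64.2 − 32.2 = 32.
DWL = ½ × 3.0476 × 32 = $48.76 thousand.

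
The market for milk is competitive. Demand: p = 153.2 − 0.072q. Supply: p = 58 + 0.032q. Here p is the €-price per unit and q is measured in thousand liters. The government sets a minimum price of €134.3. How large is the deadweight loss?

Competitive equilibrium: 153.2 − 0.072q = 58 + 0.032q → q* = 915.3846, p* = 87.2923.
At the floor p = 134.3, quantity demanded = (153.2 − 134.3)/0.072 = 262.5.
Sellers' marginal cost at q' = 262.5: 58 + 0.032·262.5 = 66.4.
Δq = 915.3846 − 262.5 = 652.8846; wedge = 134.3 − 66.4 = 67.9.
DWL = ½ × 652.8846 × 67.9 = €22165.43 thousand.

€22165.43 thousand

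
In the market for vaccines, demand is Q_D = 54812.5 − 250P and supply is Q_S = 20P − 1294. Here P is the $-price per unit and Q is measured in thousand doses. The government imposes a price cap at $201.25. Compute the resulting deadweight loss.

$463.61 thousand

In inverse form: demand P = 219.25 − 0.004Q, supply P = 64.7 + 0.05Q.
Competitive equilibrium: 219.25 − 0.004Q = 64.7 + 0.05Q → Q* = 2862.037, P* = 207.8019.
At the ceiling P = 201.25, quantity supplied = (201.25 − 64.7)/0.05 = 2731.
Willingness to pay at Q' = 2731: 219.25 − 0.004·2731 = 208.326.
ΔQ = 2862.037 − 2731 = 131.037; wedge = 208.326 − 201.25 = 7.076.
Deadweight loss = ½ × 131.037 × 7.076 = $463.61 thousand.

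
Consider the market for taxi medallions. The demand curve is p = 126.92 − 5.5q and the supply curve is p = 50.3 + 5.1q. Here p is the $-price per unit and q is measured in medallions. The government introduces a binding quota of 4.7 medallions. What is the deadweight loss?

Competitive equilibrium: 126.92 − 5.5q = 50.3 + 5.1q → q* = 7.2283, p* = 87.1643.
At q = 4.7: demand price = 126.92 − 5.5·4.7 = 101.07; supply price = 50.3 + 5.1·4.7 = 74.27.
Δq = 7.2283 − 4.7 = 2.5283; wedge = 101.07 − 74.27 = 26.8.
Welfare loss = ½ × 2.5283 × 26.8 = $33.88.

$33.88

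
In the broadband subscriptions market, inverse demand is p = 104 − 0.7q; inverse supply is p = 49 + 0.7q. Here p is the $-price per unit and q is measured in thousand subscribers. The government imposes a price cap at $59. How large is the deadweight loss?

$437.50 thousand

Competitive equilibrium: 104 − 0.7q = 49 + 0.7q → q* = 39.2857, p* = 76.5.
At the ceiling p = 59, quantity supplied = (59 − 49)/0.7 = 14.2857.
Willingness to pay at q' = 14.2857: 104 − 0.7·14.2857 = 94.
Δq = 39.2857 − 14.2857 = 25; wedge = 94 − 59 = 35.
Deadweight loss = ½ × 25 × 35 = $437.50 thousand.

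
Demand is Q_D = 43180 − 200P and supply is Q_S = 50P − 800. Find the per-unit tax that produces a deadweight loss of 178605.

94.5

In inverse form: demand P = 215.9 − 0.005Q, supply P = 16 + 0.02Q.
Competitive equilibrium: 215.9 − 0.005Q = 16 + 0.02Q → Q* = 7996, P* = 175.92.
A tax t gives ΔQ = t/0.025 and wedge t, so DWL = t²/0.05.
t²/0.05 = 178605 → t² = 8930.25 → t = 94.5.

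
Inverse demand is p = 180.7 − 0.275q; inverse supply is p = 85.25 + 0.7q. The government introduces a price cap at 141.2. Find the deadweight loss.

157.40

Competitive equilibrium: 180.7 − 0.275q = 85.25 + 0.7q → q* = 97.8974, p* = 153.7782.
At the ceiling p = 141.2, quantity supplied = (141.2 − 85.25)/0.7 = 79.9286.
Willingness to pay at q' = 79.9286: 180.7 − 0.275·79.9286 = 158.7196.
Δq = 97.8974 − 79.9286 = 17.9688; wedge = 158.7196 − 141.2 = 17.5196.
The triangle = ½ × 17.9688 × 17.5196 = 157.40.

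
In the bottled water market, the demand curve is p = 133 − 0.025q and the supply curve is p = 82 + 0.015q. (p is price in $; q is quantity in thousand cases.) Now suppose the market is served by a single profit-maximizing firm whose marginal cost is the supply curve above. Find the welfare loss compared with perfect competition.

$4809.54 thousand

Competitive equilibrium: 133 − 0.025q = 82 + 0.015q → q* = 1275, p* = 101.125.
Marginal revenue: MR = 133 − 0.05q. Set MR = MC: 133 − 0.05q = 82 + 0.015q → q_m = 784.61538.
Price p_m = 133 − 0.025·784.61538 = 113.38462; MC(q_m) = 82 + 0.015·784.61538 = 93.76923.
Competitive q* = 1275, so Δq = 490.38462; wedge = 113.38462 − 93.76923 = 19.61539.
The triangle = ½ × 490.38462 × 19.61539 = $4809.54 thousand.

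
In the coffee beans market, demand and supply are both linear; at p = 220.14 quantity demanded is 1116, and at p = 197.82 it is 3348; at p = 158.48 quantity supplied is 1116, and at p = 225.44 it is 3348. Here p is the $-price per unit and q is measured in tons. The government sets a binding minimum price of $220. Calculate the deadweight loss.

$46665.125

Demand slope = (197.82 − 220.14)/(3348 − 1116) = −0.01, so p = 231.3 − 0.01q.
Supply slope = (225.44 − 158.48)/(3348 − 1116) = 0.03, so p = 125 + 0.03q.
Competitive equilibrium: 231.3 − 0.01q = 125 + 0.03q → q* = 2657.5, p* = 204.725.
At the floor p = 220, quantity demanded = (231.3 − 220)/0.01 = 1130.
Sellers' marginal cost at q' = 1130: 125 + 0.03·1130 = 158.9.
Δq = 2657.5 − 1130 = 1527.5; wedge = 220 − 158.9 = 61.1.
Welfare loss = ½ × 1527.5 × 61.1 = $46665.125.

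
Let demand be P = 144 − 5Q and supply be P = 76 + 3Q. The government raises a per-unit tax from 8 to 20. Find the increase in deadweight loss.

21

Competitive equilibrium: 144 − 5Q = 76 + 3Q → Q* = 8.5, P* = 101.5.
For a per-unit tax t: ΔQ = t/8, so DWL = ½·t·(t/8) = t²/16.
At t = 8: DWL = 4. At t = 20: DWL = 25.
Increase = 25 − 4 = 21.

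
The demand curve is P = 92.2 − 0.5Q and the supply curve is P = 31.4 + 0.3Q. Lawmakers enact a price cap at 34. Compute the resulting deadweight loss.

1813.51

Competitive equilibrium: 92.2 − 0.5Q = 31.4 + 0.3Q → Q* = 76, P* = 54.2.
At the ceiling P = 34, quantity supplied = (34 − 31.4)/0.3 = 8.6667.
Willingness to pay at Q' = 8.6667: 92.2 − 0.5·8.6667 = 87.8667.
ΔQ = 76 − 8.6667 = 67.3333; wedge = 87.8667 − 34 = 53.8667.
Deadweight loss = ½ × 67.3333 × 53.8667 = 1813.51.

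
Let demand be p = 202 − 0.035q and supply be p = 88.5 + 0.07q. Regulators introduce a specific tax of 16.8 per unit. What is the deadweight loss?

1344

Competitive equilibrium: 202 − 0.035q = 88.5 + 0.07q → q* = 1080.9524, p* = 164.1667.
With the tax, the buyer price exceeds the seller price by 16.8: (202 − 0.035q) − (88.5 + 0.07q) = 16.8 → q' = 920.9524.
Δq = 1080.9524 − 920.9524 = 160; the wedge equals the tax, 16.8.
The triangle = ½ × 160 × 16.8 = 1344.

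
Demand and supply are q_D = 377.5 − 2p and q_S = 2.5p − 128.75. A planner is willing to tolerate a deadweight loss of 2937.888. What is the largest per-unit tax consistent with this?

72.72

In inverse form: demand p = 188.75 − 0.5q, supply p = 51.5 + 0.4q.
Competitive equilibrium: 188.75 − 0.5q = 51.5 + 0.4q → q* = 152.5, p* = 112.5.
A tax t gives Δq = t/0.9 and wedge t, so DWL = t²/1.8.
t²/1.8 = 2937.888 → t² = 5288.1984 → t = 72.72.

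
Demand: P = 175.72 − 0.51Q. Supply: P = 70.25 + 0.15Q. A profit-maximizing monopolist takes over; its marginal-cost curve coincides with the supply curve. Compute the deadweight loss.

Competitive equilibrium: 175.72 − 0.51Q = 70.25 + 0.15Q → Q* = 159.803, P* = 94.2205.
Marginal revenue: MR = 175.72 − 1.02Q. Set MR = MC: 175.72 − 1.02Q = 70.25 + 0.15Q → Q_m = 90.1453.
Price P_m = 175.72 − 0.51·90.1453 = 129.7459; MC(Q_m) = 70.25 + 0.15·90.1453 = 83.7718.
Competitive Q* = 159.803, so ΔQ = 69.6577; wedge = 129.7459 − 83.7718 = 45.9741.
Welfare loss = ½ × 69.6577 × 45.9741 = 1601.23.

1601.23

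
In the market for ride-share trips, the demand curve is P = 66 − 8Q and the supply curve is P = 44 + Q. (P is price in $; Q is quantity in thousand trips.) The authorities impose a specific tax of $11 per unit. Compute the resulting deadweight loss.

Competitive equilibrium: 66 − 8Q = 44 + Q → Q* = 2.4444, P* = 46.4444.
With the tax, the buyer price exceeds the seller price by 11: (66 − 8Q) − (44 + Q) = 11 → Q' = 1.2222.
ΔQ = 2.4444 − 1.2222 = 1.2222; the wedge equals the tax, 11.
The triangle = ½ × 1.2222 × 11 = $6.72 thousand.

$6.72 thousand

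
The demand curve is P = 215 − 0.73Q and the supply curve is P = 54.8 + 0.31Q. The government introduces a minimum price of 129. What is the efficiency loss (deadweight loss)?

Competitive equilibrium: 215 − 0.73Q = 54.8 + 0.31Q → Q* = 154.0385, P* = 102.5519.
At the floor P = 129, quantity demanded = (215 − 129)/0.73 = 117.8082.
Sellers' marginal cost at Q' = 117.8082: 54.8 + 0.31·117.8082 = 91.3205.
ΔQ = 154.0385 − 117.8082 = 36.2303; wedge = 129 − 91.3205 = 37.6795.
Welfare loss = ½ × 36.2303 × 37.6795 = 682.57.

682.57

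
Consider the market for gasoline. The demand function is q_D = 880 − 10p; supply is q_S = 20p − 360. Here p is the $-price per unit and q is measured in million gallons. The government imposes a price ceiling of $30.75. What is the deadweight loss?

$3360.21 million

In inverse form: demand p = 88 − 0.1q, supply p = 18 + 0.05q.
Competitive equilibrium: 88 − 0.1q = 18 + 0.05q → q* = 466.6667, p* = 41.3333.
At the ceiling p = 30.75, quantity supplied = (30.75 − 18)/0.05 = 255.
Willingness to pay at q' = 255: 88 − 0.1·255 = 62.5.
Δq = 466.6667 − 255 = 211.6667; wedge = 62.5 − 30.75 = 31.75.
Welfare loss = ½ × 211.6667 × 31.75 = $3360.21 million.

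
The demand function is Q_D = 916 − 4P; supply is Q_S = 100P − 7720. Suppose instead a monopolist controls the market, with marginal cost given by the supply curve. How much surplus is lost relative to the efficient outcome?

10648.29

In inverse form: demand P = 229 − 0.25Q, supply P = 77.2 + 0.01Q.
Competitive equilibrium: 229 − 0.25Q = 77.2 + 0.01Q → Q* = 583.84615, P* = 83.03846.
Marginal revenue: MR = 229 − 0.5Q. Set MR = MC: 229 − 0.5Q = 77.2 + 0.01Q → Q_m = 297.64706.
Price P_m = 229 − 0.25·297.64706 = 154.58824; MC(Q_m) = 77.2 + 0.01·297.64706 = 80.17647.
Competitive Q* = 583.84615, so ΔQ = 286.19909; wedge = 154.58824 − 80.17647 = 74.41177.
Welfare loss = ½ × 286.19909 × 74.41177 = 10648.29.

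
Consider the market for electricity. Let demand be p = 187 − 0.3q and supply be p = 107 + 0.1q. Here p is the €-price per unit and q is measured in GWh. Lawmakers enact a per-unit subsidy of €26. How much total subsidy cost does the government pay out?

Competitive equilibrium: 187 − 0.3q = 107 + 0.1q → q* = 200, p* = 127.
The subsidy lowers effective supply by 26: p = 81 + 0.1q.
New quantity: 187 − 0.3q = 81 + 0.1q → q' = 265.
Total subsidy cost = 26 × 265 = €6890.

€6890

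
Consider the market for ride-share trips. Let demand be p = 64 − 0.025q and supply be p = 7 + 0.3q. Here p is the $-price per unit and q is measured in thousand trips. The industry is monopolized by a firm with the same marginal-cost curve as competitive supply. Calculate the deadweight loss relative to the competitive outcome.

Competitive equilibrium: 64 − 0.025q = 7 + 0.3q → q* = 175.3846, p* = 59.6154.
Marginal revenue: MR = 64 − 0.05q. Set MR = MC: 64 − 0.05q = 7 + 0.3q → q_m = 162.8571.
Price p_m = 64 − 0.025·162.8571 = 59.9286; MC(q_m) = 7 + 0.3·162.8571 = 55.8571.
Competitive q* = 175.3846, so Δq = 12.5275; wedge = 59.9286 − 55.8571 = 4.0715.
DWL = ½ × 12.5275 × 4.0715 = $25.50 thousand.

$25.50 thousand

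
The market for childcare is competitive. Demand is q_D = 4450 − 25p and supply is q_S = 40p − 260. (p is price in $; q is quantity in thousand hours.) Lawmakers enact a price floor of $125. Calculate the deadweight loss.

$56068.39 thousand

In inverse form: demand p = 178 − 0.04q, supply p = 6.5 + 0.025q.
Competitive equilibrium: 178 − 0.04q = 6.5 + 0.025q → q* = 2638.4615, p* = 72.4615.
At the floor p = 125, quantity demanded = (178 − 125)/0.04 = 1325.
Sellers' marginal cost at q' = 1325: 6.5 + 0.025·1325 = 39.625.
Δq = 2638.4615 − 1325 = 1313.4615; wedge = 125 − 39.625 = 85.375.
Welfare loss = ½ × 1313.4615 × 85.375 = $56068.39 thousand.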